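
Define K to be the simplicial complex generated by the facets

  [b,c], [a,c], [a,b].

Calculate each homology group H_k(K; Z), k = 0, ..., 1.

K has 3 vertices, 3 edges.
rank ∂_0 = 0, rank ∂_1 = 2 ⇒ b_0 = 3 − 0 − 2 = 1; all invariant factors of ∂_1 are 1 so no torsion. So H_0 ≅ Z.
rank ∂_1 = 2, rank ∂_2 = 0 ⇒ b_1 = 3 − 2 − 0 = 1. So H_1 ≅ Z.

H_0 ≅ Z,  H_1 ≅ Z.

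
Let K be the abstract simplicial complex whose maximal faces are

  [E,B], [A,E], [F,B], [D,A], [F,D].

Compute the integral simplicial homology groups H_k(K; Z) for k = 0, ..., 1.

H_0 ≅ Z,  H_1 ≅ Z.

Fix the vertex order A < B < D < E < F and write every simplex with vertices in increasing order. Then dim K = 1 and the simplices of K are:

  0-simplices (5): A, B, D, E, F
  1-simplices (5): AD, AE, BE, BF, DF

so the chain groups are C_0 ≅ Z^5, C_1 ≅ Z^5.

The boundary map ∂_1: C_1 → C_0 is given by ∂[p,q] = [q] − [p]. For instance
  ∂BE = E − B.
The 5×5 boundary matrix has rank 4 and Smith normal form diag(1,1,1,1).

Reading off H_k = ker ∂_k / im ∂_{k+1}:

  H_0: rank C_0 − rank ∂_1 = 5 − 4 = 1, and the invariant factors of ∂_1 are all 1, so H_0 ≅ Z.
  H_1: rank ker ∂_1 − rank ∂_2 = (5 − 4) − 0 = 1, and there is no ∂_2, so H_1 ≅ Z.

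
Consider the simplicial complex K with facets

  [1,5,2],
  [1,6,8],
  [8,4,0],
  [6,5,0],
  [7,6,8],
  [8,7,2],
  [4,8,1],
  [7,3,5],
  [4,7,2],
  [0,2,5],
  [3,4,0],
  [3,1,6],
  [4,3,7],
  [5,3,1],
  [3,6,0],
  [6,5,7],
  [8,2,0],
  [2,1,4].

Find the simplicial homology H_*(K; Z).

We work with the vertex ordering 0 < 1 < 2 < 3 < 4 < 5 < 6 < 7 < 8. The simplices of K, each written with vertices in increasing order, are:

  0-simplices (9): [0], [1], [2], [3], [4], [5], [6], [7], [8]
  1-simplices (27): (27 of them)
  2-simplices (18): [0,2,5], [0,2,8], [0,3,4], [0,3,6], [0,4,8], [0,5,6], [1,2,4], [1,2,5], [1,3,5], [1,3,6], [1,4,8], [1,6,8], [2,4,7], [2,7,8], [3,4,7], [3,5,7], [5,6,7], [6,7,8]

Hence C_0 ≅ Z^9, C_1 ≅ Z^27, C_2 ≅ Z^18.

Boundary ∂_1: C_1 → C_0 sends each edge [p,q] (with p < q) to q − p. For instance
  ∂[2,5] = [5] − [2].
This gives a 9×27 integer matrix of rank 8; reducing to Smith normal form yields diagonal entries (1,1,1,1,1,1,1,1).

∂_2: C_2 → C_1 sends each 2-simplex [p,q,r] to [q,r] − [p,r] + [p,q]. For instance
  ∂[3,4,7] = [4,7] − [3,7] + [3,4],
  ∂[3,5,7] = [5,7] − [3,7] + [3,5].
The 27×18 boundary matrix has rank 18 and Smith normal form diag(1,1,1,1,1,1,1,1,1,1,1,1,1,1,1,1,1,2).

Computing H_k = (kernel of ∂_k) / (image of ∂_{k+1}):

  H_0: rank C_0 − rank ∂_1 = 9 − 8 = 1, and the invariant factors of ∂_1 are all 1, so H_0 ≅ Z.
  H_1: rank ker ∂_1 − rank ∂_2 = (27 − 8) − 18 = 1, and ∂_2 has invariant factor 2 > 1, so H_1 ≅ Z ⊕ Z_2.
  H_2: rank ker ∂_2 − rank ∂_3 = (18 − 18) − 0 = 0, and there is no ∂_3, so H_2 ≅ 0.

As a check, the Euler characteristic is 9 − 27 + 18 = 0, which agrees with 1 − 1 + 0 = 0.

H_0 ≅ Z,  H_1 ≅ Z ⊕ Z_2,  H_2 = 0.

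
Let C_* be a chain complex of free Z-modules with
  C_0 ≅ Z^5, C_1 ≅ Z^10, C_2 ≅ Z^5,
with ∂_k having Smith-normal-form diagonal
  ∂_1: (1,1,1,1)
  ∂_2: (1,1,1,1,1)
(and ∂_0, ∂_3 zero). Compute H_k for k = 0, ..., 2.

H_0: b_0 = 5 − 0 − 4 = 1; torsion from ∂_1 factors > 1: none. So H_0 = Z.
H_1: b_1 = 10 − 4 − 5 = 1; torsion from ∂_2 factors > 1: none. So H_1 = Z.
H_2: b_2 = 5 − 5 − 0 = 0; torsion from ∂_3 factors > 1: none. So H_2 = 0.

H_0 = Z,  H_1 = Z,  H_2 = 0.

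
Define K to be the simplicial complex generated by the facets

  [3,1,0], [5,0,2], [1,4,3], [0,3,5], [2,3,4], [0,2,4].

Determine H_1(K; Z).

Order the vertices as 0 < 1 < 2 < 3 < 4 < 5. Listing each simplex with vertices in this order, K has dimension 2 with simplices:

  0-simplices (6): [0], [1], [2], [3], [4], [5]
  1-simplices (12): [0,1], [0,2], [0,3], [0,4], [0,5], [1,3], [1,4], [2,3], [2,4], [2,5], [3,4], [3,5]
  2-simplices (6): [0,1,3], [0,2,4], [0,2,5], [0,3,5], [1,3,4], [2,3,4]

so the chain groups are C_0 ≅ Z^6, C_1 ≅ Z^12, C_2 ≅ Z^6.

The boundary map ∂_1: C_1 → C_0 maps an edge to its endpoints' difference, ∂[p,q] = q − p.
As a 6×12 matrix over Z this has rank 5, with invariant factors (1,1,1,1,1).

∂_2: C_2 → C_1 acts by ∂[p,q,r] = [q,r] − [p,r] + [p,q]. For instance
  ∂[1,3,4] = [3,4] − [1,4] + [1,3],
  ∂[0,1,3] = [1,3] − [0,3] + [0,1].
This gives a 12×6 integer matrix of rank 6; reducing to Smith normal form yields diagonal entries (1,1,1,1,1,1).

Reading off H_k = ker ∂_k / im ∂_{k+1}:

  H_1: rank ker ∂_1 − rank ∂_2 = (12 − 5) − 6 = 1, and the invariant factors of ∂_2 are all 1, so H_1 ≅ Z.

(K is a triangulation of the cylinder S^1 x I.)

H_1 = Z.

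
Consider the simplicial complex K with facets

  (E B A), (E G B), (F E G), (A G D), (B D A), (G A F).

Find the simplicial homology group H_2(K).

Order the vertices as A < B < D < E < F < G. Listing each simplex with vertices in this order, K has dimension 2 with simplices:

  0-simplices (6): A, B, D, E, F, G
  1-simplices (12): AB, AD, AE, AF, AG, BD, BE, BG, DG, EF, EG, FG
  2-simplices (6): ABD, ABE, ADG, AFG, BEG, EFG

Hence C_0 ≅ Z^6, C_1 ≅ Z^12, C_2 ≅ Z^6.

The boundary map ∂_1: C_1 → C_0 is given by ∂[p,q] = [q] − [p].
This gives a 6×12 integer matrix of rank 5; reducing to Smith normal form yields diagonal entries (1,1,1,1,1).

∂_2: C_2 → C_1 acts by ∂[p,q,r] = [q,r] − [p,r] + [p,q]. For instance
  ∂EFG = FG − EG + EF,
  ∂BEG = EG − BG + BE.
As a 12×6 matrix over Z this has rank 6, with invariant factors (1,1,1,1,1,1).

Now H_k = ker ∂_k / im ∂_{k+1}, so:

  H_2: rank ker ∂_2 − rank ∂_3 = (6 − 6) − 0 = 0, and there is no ∂_3, so H_2 ≅ 0.

H_2 ≅ 0.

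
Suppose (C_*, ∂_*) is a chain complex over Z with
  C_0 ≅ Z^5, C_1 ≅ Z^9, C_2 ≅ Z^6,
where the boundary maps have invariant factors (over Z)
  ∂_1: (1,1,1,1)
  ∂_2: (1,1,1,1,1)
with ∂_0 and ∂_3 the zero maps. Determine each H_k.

H_0: b_0 = 5 − 0 − 4 = 1; torsion from ∂_1 factors > 1: none. So H_0 ≅ Z.
H_1: b_1 = 9 − 4 − 5 = 0; torsion from ∂_2 factors > 1: none. So H_1 ≅ 0.
H_2: b_2 = 6 − 5 − 0 = 1; torsion from ∂_3 factors > 1: none. So H_2 ≅ Z.

H_0 ≅ Z,  H_1 = 0,  H_2 ≅ Z.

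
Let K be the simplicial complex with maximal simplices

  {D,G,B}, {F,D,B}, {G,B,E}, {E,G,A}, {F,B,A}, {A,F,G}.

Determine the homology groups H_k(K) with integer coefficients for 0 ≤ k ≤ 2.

H_0 = Z,  H_1 = Z,  H_2 = 0.

Take the total order A < B < D < E < F < G on the vertex set. Then K (dimension 2) consists of the simplices:

  0-simplices (6): A, B, D, E, F, G
  1-simplices (12): AB, AE, AF, AG, BD, BE, BF, BG, DF, DG, EG, FG
  2-simplices (6): ABF, AEG, AFG, BDF, BDG, BEG

giving chain groups C_0 ≅ Z^6, C_1 ≅ Z^12, C_2 ≅ Z^6.

Boundary ∂_1: C_1 → C_0 is given by ∂[p,q] = [q] − [p]. For instance
  ∂EG = G − E.
This gives a 6×12 integer matrix of rank 5; reducing to Smith normal form yields diagonal entries (1,1,1,1,1).

The boundary map ∂_2: C_2 → C_1 maps a triangle to the signed sum of its edges. For instance
  ∂ABF = BF − AF + AB,
  ∂BEG = EG − BG + BE.
The 12×6 boundary matrix has rank 6 and Smith normal form diag(1,1,1,1,1,1).

Reading off H_k = ker ∂_k / im ∂_{k+1}:

  H_0: rank C_0 − rank ∂_1 = 6 − 5 = 1, and the invariant factors of ∂_1 are all 1, so H_0 = Z.
  H_1: rank ker ∂_1 − rank ∂_2 = (12 − 5) − 6 = 1, and the invariant factors of ∂_2 are all 1, so H_1 = Z.
  H_2: rank ker ∂_2 − rank ∂_3 = (6 − 6) − 0 = 0, and there is no ∂_3, so H_2 = 0.

(K is a triangulation of the cylinder S^1 x I.)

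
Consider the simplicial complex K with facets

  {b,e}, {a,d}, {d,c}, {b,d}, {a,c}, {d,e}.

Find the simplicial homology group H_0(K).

H_0 ≅ Z.

We work with the vertex ordering a < b < c < d < e. The simplices of K, each written with vertices in increasing order, are:

  0-simplices (5): a, b, c, d, e
  1-simplices (6): ac, ad, bd, be, cd, de

Hence C_0 ≅ Z^5, C_1 ≅ Z^6.

The boundary map ∂_1: C_1 → C_0 is given by ∂[p,q] = [q] − [p].
As a 5×6 matrix over Z this has rank 4, with invariant factors (1,1,1,1).

From H_k ≅ ker(∂_k) / im(∂_{k+1}) we obtain:

  H_0: rank C_0 − rank ∂_1 = 5 − 4 = 1, and the invariant factors of ∂_1 are all 1, so H_0 ≅ Z.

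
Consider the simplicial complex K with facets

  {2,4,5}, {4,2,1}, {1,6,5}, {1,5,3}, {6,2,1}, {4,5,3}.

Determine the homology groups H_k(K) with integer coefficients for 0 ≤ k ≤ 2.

We work with the vertex ordering 1 < 2 < 3 < 4 < 5 < 6. The simplices of K, each written with vertices in increasing order, are:

  0-simplices (6): [1], [2], [3], [4], [5], [6]
  1-simplices (12): [1,2], [1,3], [1,4], [1,5], [1,6], [2,4], [2,5], [2,6], [3,4], [3,5], [4,5], [5,6]
  2-simplices (6): [1,2,4], [1,2,6], [1,3,5], [1,5,6], [2,4,5], [3,4,5]

so the chain groups are C_0 ≅ Z^6, C_1 ≅ Z^12, C_2 ≅ Z^6.

Boundary ∂_1: C_1 → C_0 sends each edge [p,q] (with p < q) to q − p. For instance
  ∂[1,3] = [3] − [1].
This gives a 6×12 integer matrix of rank 5; reducing to Smith normal form yields diagonal entries (1,1,1,1,1).

∂_2: C_2 → C_1 acts by ∂[p,q,r] = [q,r] − [p,r] + [p,q]. For instance
  ∂[3,4,5] = [4,5] − [3,5] + [3,4],
  ∂[1,5,6] = [5,6] − [1,6] + [1,5].
The 12×6 boundary matrix has rank 6 and Smith normal form diag(1,1,1,1,1,1).

Now H_k = ker ∂_k / im ∂_{k+1}, so:

  H_0: rank C_0 − rank ∂_1 = 6 − 5 = 1, and the invariant factors of ∂_1 are all 1, so H_0 ≅ Z.
  H_1: rank ker ∂_1 − rank ∂_2 = (12 − 5) − 6 = 1, and the invariant factors of ∂_2 are all 1, so H_1 ≅ Z.
  H_2: rank ker ∂_2 − rank ∂_3 = (6 − 6) − 0 = 0, and there is no ∂_3, so H_2 ≅ 0.

As a check, the Euler characteristic is 6 − 12 + 6 = 0, which agrees with 1 − 1 + 0 = 0.
(K is a triangulation of the cylinder S^1 x I.)

H_0 ≅ Z,  H_1 ≅ Z,  H_2 = 0.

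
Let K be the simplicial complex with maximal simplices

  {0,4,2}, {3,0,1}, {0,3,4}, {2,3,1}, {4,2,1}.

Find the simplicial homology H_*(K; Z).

H_0 ≅ Z,  H_1 ≅ Z,  H_2 = 0.

Take the total order 0 < 1 < 2 < 3 < 4 on the vertex set. Then K (dimension 2) consists of the simplices:

  0-simplices (5): [0], [1], [2], [3], [4]
  1-simplices (10): [0,1], [0,2], [0,3], [0,4], [1,2], [1,3], [1,4], [2,3], [2,4], [3,4]
  2-simplices (5): [0,1,3], [0,2,4], [0,3,4], [1,2,3], [1,2,4]

giving chain groups C_0 ≅ Z^5, C_1 ≅ Z^10, C_2 ≅ Z^5.

∂_1: C_1 → C_0 sends each edge [p,q] (with p < q) to q − p. For instance
  ∂[0,3] = [3] − [0].
As a 5×10 matrix over Z this has rank 4, with invariant factors (1,1,1,1).

∂_2: C_2 → C_1 maps a triangle to the signed sum of its edges. For instance
  ∂[1,2,4] = [2,4] − [1,4] + [1,2],
  ∂[0,3,4] = [3,4] − [0,4] + [0,3].
As a 10×5 matrix over Z this has rank 5, with invariant factors (1,1,1,1,1).

Reading off H_k = ker ∂_k / im ∂_{k+1}:

  H_0: rank C_0 − rank ∂_1 = 5 − 4 = 1, and the invariant factors of ∂_1 are all 1, so H_0 ≅ Z.
  H_1: rank ker ∂_1 − rank ∂_2 = (10 − 4) − 5 = 1, and the invariant factors of ∂_2 are all 1, so H_1 ≅ Z.
  H_2: rank ker ∂_2 − rank ∂_3 = (5 − 5) − 0 = 0, and there is no ∂_3, so H_2 ≅ 0.

(K is a triangulation of the Möbius band.)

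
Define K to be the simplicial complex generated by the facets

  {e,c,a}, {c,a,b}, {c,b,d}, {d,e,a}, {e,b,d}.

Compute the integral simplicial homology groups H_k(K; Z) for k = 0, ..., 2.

H_0 ≅ Z,  H_1 ≅ Z,  H_2 = 0.

Fix the vertex order a < b < c < d < e and write every simplex with vertices in increasing order. Then dim K = 2 and the simplices of K are:

  0-simplices (5): a, b, c, d, e
  1-simplices (10): ab, ac, ad, ae, bc, bd, be, cd, ce, de
  2-simplices (5): abc, ace, ade, bcd, bde

so the chain groups are C_0 ≅ Z^5, C_1 ≅ Z^10, C_2 ≅ Z^5.

The boundary map ∂_1: C_1 → C_0 sends each edge [p,q] (with p < q) to q − p.
The 5×10 boundary matrix has rank 4 and Smith normal form diag(1,1,1,1).

Boundary ∂_2: C_2 → C_1 maps a triangle to the signed sum of its edges. For instance
  ∂bde = de − be + bd,
  ∂ade = de − ae + ad.
The 10×5 boundary matrix has rank 5 and Smith normal form diag(1,1,1,1,1).

Now H_k = ker ∂_k / im ∂_{k+1}, so:

  H_0: rank C_0 − rank ∂_1 = 5 − 4 = 1, and the invariant factors of ∂_1 are all 1, so H_0 ≅ Z.
  H_1: rank ker ∂_1 − rank ∂_2 = (10 − 4) − 5 = 1, and the invariant factors of ∂_2 are all 1, so H_1 ≅ Z.
  H_2: rank ker ∂_2 − rank ∂_3 = (5 − 5) − 0 = 0, and there is no ∂_3, so H_2 ≅ 0.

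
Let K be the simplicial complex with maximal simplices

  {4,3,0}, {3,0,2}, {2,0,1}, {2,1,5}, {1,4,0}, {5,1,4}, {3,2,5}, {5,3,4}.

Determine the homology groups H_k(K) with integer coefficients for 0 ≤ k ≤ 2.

We work with the vertex ordering 0 < 1 < 2 < 3 < 4 < 5. The simplices of K, each written with vertices in increasing order, are:

  0-simplices (6): [0], [1], [2], [3], [4], [5]
  1-simplices (12): [0,1], [0,2], [0,3], [0,4], [1,2], [1,4], [1,5], [2,3], [2,5], [3,4], [3,5], [4,5]
  2-simplices (8): [0,1,2], [0,1,4], [0,2,3], [0,3,4], [1,2,5], [1,4,5], [2,3,5], [3,4,5]

so the chain groups are C_0 ≅ Z^6, C_1 ≅ Z^12, C_2 ≅ Z^8.

The boundary map ∂_1: C_1 → C_0 is given by ∂[p,q] = [q] − [p]. For instance
  ∂[0,1] = [1] − [0].
The 6×12 boundary matrix has rank 5 and Smith normal form diag(1,1,1,1,1).

The boundary map ∂_2: C_2 → C_1 acts by ∂[p,q,r] = [q,r] − [p,r] + [p,q]. For instance
  ∂[0,2,3] = [2,3] − [0,3] + [0,2],
  ∂[0,1,4] = [1,4] − [0,4] + [0,1].
The resulting 12×8 matrix has rank 7, and its Smith normal form has invariant factors (1,1,1,1,1,1,1).

Reading off H_k = ker ∂_k / im ∂_{k+1}:

  H_0: rank C_0 − rank ∂_1 = 6 − 5 = 1, and the invariant factors of ∂_1 are all 1, so H_0 ≅ Z.
  H_1: rank ker ∂_1 − rank ∂_2 = (12 − 5) − 7 = 0, and the invariant factors of ∂_2 are all 1, so H_1 ≅ 0.
  H_2: rank ker ∂_2 − rank ∂_3 = (8 − 7) − 0 = 1, and there is no ∂_3, so H_2 ≅ Z.

H_0 ≅ Z,  H_1 = 0,  H_2 ≅ Z.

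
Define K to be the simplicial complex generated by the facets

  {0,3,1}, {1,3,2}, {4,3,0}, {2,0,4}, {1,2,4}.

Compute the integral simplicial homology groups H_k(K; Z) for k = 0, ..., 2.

H_0 = Z,  H_1 = Z,  H_2 = 0.

Order the vertices as 0 < 1 < 2 < 3 < 4. Listing each simplex with vertices in this order, K has dimension 2 with simplices:

  0-simplices (5): [0], [1], [2], [3], [4]
  1-simplices (10): [0,1], [0,2], [0,3], [0,4], [1,2], [1,3], [1,4], [2,3], [2,4], [3,4]
  2-simplices (5): [0,1,3], [0,2,4], [0,3,4], [1,2,3], [1,2,4]

so the chain groups are C_0 ≅ Z^5, C_1 ≅ Z^10, C_2 ≅ Z^5.

The boundary map ∂_1: C_1 → C_0 maps an edge to its endpoints' difference, ∂[p,q] = q − p. For instance
  ∂[2,4] = [4] − [2].
This gives a 5×10 integer matrix of rank 4; reducing to Smith normal form yields diagonal entries (1,1,1,1).

The boundary map ∂_2: C_2 → C_1 maps a triangle to the signed sum of its edges. For instance
  ∂[0,3,4] = [3,4] − [0,4] + [0,3],
  ∂[1,2,4] = [2,4] − [1,4] + [1,2].
As a 10×5 matrix over Z this has rank 5, with invariant factors (1,1,1,1,1).

Reading off H_k = ker ∂_k / im ∂_{k+1}:

  H_0: rank C_0 − rank ∂_1 = 5 − 4 = 1, and the invariant factors of ∂_1 are all 1, so H_0 = Z.
  H_1: rank ker ∂_1 − rank ∂_2 = (10 − 4) − 5 = 1, and the invariant factors of ∂_2 are all 1, so H_1 = Z.
  H_2: rank ker ∂_2 − rank ∂_3 = (5 − 5) − 0 = 0, and there is no ∂_3, so H_2 = 0.

(K is a triangulation of the Möbius band.)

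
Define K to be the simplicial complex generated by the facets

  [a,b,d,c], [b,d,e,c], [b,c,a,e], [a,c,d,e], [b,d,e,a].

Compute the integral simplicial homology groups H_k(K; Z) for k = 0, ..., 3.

H_0 = Z,  H_1 = 0,  H_2 = 0,  H_3 = Z.

Take the total order a < b < c < d < e on the vertex set. Then K (dimension 3) consists of the simplices:

  0-simplices (5): a, b, c, d, e
  1-simplices (10): ab, ac, ad, ae, bc, bd, be, cd, ce, de
  2-simplices (10): abc, abd, abe, acd, ace, ade, bcd, bce, bde, cde
  3-simplices (5): abcd, abce, abde, acde, bcde

Hence C_0 ≅ Z^5, C_1 ≅ Z^10, C_2 ≅ Z^10, C_3 ≅ Z^5.

The boundary map ∂_1: C_1 → C_0 maps an edge to its endpoints' difference, ∂[p,q] = q − p.
This gives a 5×10 integer matrix of rank 4; reducing to Smith normal form yields diagonal entries (1,1,1,1).

∂_2: C_2 → C_1 sends each 2-simplex [p,q,r] to [q,r] − [p,r] + [p,q]. For instance
  ∂ace = ce − ae + ac,
  ∂acd = cd − ad + ac.
This gives a 10×10 integer matrix of rank 6; reducing to Smith normal form yields diagonal entries (1,1,1,1,1,1).

∂_3: C_3 → C_2 sends each 3-simplex σ to the alternating sum Σ_i (−1)^i (σ with its i-th vertex removed). For instance
  ∂abde = bde − ade + abe − abd,
  ∂bcde = cde − bde + bce − bcd.
This gives a 10×5 integer matrix of rank 4; reducing to Smith normal form yields diagonal entries (1,1,1,1).

From H_k ≅ ker(∂_k) / im(∂_{k+1}) we obtain:

  H_0: rank C_0 − rank ∂_1 = 5 − 4 = 1, and the invariant factors of ∂_1 are all 1, so H_0 = Z.
  H_1: rank ker ∂_1 − rank ∂_2 = (10 − 4) − 6 = 0, and the invariant factors of ∂_2 are all 1, so H_1 = 0.
  H_2: rank ker ∂_2 − rank ∂_3 = (10 − 6) − 4 = 0, and the invariant factors of ∂_3 are all 1, so H_2 = 0.
  H_3: rank ker ∂_3 − rank ∂_4 = (5 − 4) − 0 = 1, and there is no ∂_4, so H_3 = Z.

As a check, the Euler characteristic is 5 − 10 + 10 − 5 = 0, which agrees with 1 − 0 + 0 − 1 = 0.
(K is a triangulation of the 3-sphere S^3.)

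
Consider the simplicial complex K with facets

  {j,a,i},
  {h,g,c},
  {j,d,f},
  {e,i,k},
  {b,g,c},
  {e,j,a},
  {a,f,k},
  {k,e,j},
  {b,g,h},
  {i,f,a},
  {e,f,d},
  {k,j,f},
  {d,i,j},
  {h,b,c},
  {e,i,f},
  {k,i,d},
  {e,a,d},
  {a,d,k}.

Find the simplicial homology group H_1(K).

Order the vertices as a < b < c < d < e < f < g < h < i < j < k. Listing each simplex with vertices in this order, K has dimension 2 with simplices:

  0-simplices (11): a, b, c, d, e, f, g, h, i, j, k
  1-simplices (27): ad, ae, af, ai, aj, ak, bc, bg, bh, cg, ch, de, df, di, dj, dk, ef, ei, ej, ek, fi, fj, fk, gh, ij, ik, jk
  2-simplices (18): ade, adk, aej, afi, afk, aij, bcg, bch, bgh, cgh, def, dfj, dij, dik, efi, eik, ejk, fjk

giving chain groups C_0 ≅ Z^11, C_1 ≅ Z^27, C_2 ≅ Z^18.

The boundary map ∂_1: C_1 → C_0 is given by ∂[p,q] = [q] − [p]. For instance
  ∂fi = i − f.
This gives a 11×27 integer matrix of rank 9; reducing to Smith normal form yields diagonal entries (1,1,1,1,1,1,1,1,1).

Boundary ∂_2: C_2 → C_1 acts by ∂[p,q,r] = [q,r] − [p,r] + [p,q]. For instance
  ∂eik = ik − ek + ei,
  ∂efi = fi − ei + ef.
As a 27×18 matrix over Z this has rank 16, with invariant factors (1,1,1,1,1,1,1,1,1,1,1,1,1,1,1,1).

Now H_k = ker ∂_k / im ∂_{k+1}, so:

  H_1: rank ker ∂_1 − rank ∂_2 = (27 − 9) − 16 = 2, and the invariant factors of ∂_2 are all 1, so H_1 = Z^2.

(K is a triangulation of the disjoint union of the torus T^2 and the 2-sphere S^2.)

H_1 = Z^2.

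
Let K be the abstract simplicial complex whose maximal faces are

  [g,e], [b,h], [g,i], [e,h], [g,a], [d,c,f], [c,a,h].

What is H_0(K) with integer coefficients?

We work with the vertex ordering a < b < c < d < e < f < g < h < i. The simplices of K, each written with vertices in increasing order, are:

  0-simplices (9): a, b, c, d, e, f, g, h, i
  1-simplices (11): ac, ag, ah, bh, cd, cf, ch, df, eg, eh, gi
  2-simplices (2): ach, cdf

giving chain groups C_0 ≅ Z^9, C_1 ≅ Z^11, C_2 ≅ Z^2.

Boundary ∂_1: C_1 → C_0 sends each edge [p,q] (with p < q) to q − p. For instance
  ∂eg = g − e.
As a 9×11 matrix over Z this has rank 8, with invariant factors (1,1,1,1,1,1,1,1).

∂_2: C_2 → C_1 sends each 2-simplex [p,q,r] to [q,r] − [p,r] + [p,q]. For instance
  ∂ach = ch − ah + ac,
  ∂cdf = df − cf + cd.
This gives a 11×2 integer matrix of rank 2; reducing to Smith normal form yields diagonal entries (1,1).

Computing H_k = (kernel of ∂_k) / (image of ∂_{k+1}):

  H_0: rank C_0 − rank ∂_1 = 9 − 8 = 1, and the invariant factors of ∂_1 are all 1, so H_0 ≅ Z.

H_0 ≅ Z.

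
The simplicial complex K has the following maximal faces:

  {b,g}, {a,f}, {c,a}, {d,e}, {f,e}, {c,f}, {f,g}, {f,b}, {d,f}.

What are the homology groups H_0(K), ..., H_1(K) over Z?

Order the vertices as a < b < c < d < e < f < g. Listing each simplex with vertices in this order, K has dimension 1 with simplices:

  0-simplices (7): a, b, c, d, e, f, g
  1-simplices (9): ac, af, bf, bg, cf, de, df, ef, fg

giving chain groups C_0 ≅ Z^7, C_1 ≅ Z^9.

Boundary ∂_1: C_1 → C_0 maps an edge to its endpoints' difference, ∂[p,q] = q − p.
The 7×9 boundary matrix has rank 6 and Smith normal form diag(1,1,1,1,1,1).

From H_k ≅ ker(∂_k) / im(∂_{k+1}) we obtain:

  H_0: rank C_0 − rank ∂_1 = 7 − 6 = 1, and the invariant factors of ∂_1 are all 1, so H_0 = Z.
  H_1: rank ker ∂_1 − rank ∂_2 = (9 − 6) − 0 = 3, and there is no ∂_2, so H_1 = Z^3.

H_0 ≅ Z,  H_1 ≅ Z^3.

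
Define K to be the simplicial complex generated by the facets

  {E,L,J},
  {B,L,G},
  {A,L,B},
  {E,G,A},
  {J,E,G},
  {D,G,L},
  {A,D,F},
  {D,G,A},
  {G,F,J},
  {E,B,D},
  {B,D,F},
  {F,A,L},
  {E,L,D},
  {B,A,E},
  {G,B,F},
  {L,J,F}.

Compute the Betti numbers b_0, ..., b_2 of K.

b_0 = 1, b_1 = 2, b_2 = 1.

K has 8 vertices, 24 edges, 16 triangles.
rank ∂_0 = 0, rank ∂_1 = 7 ⇒ b_0 = 8 − 0 − 7 = 1; all invariant factors of ∂_1 are 1 so no torsion. So H_0 = Z.
rank ∂_1 = 7, rank ∂_2 = 15 ⇒ b_1 = 24 − 7 − 15 = 2; all invariant factors of ∂_2 are 1 so no torsion. So H_1 = Z^2.
rank ∂_2 = 15, rank ∂_3 = 0 ⇒ b_2 = 16 − 15 − 0 = 1. So H_2 = Z.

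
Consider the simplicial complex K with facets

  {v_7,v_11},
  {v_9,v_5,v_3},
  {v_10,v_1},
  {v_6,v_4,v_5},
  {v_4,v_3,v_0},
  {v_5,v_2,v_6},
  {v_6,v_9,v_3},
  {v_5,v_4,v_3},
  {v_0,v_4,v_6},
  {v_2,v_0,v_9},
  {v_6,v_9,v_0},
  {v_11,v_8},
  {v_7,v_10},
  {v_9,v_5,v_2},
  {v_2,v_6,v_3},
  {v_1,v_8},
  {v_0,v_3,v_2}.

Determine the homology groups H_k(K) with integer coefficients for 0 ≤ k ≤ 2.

Take the total order v_0 < v_1 < v_2 < v_3 < v_4 < v_5 < v_6 < v_7 < v_8 < v_9 < v_10 < v_11 on the vertex set. Then K (dimension 2) consists of the simplices:

  0-simplices (12): [v_0], [v_1], [v_2], [v_3], [v_4], [v_5], [v_6], [v_7], [v_8], [v_9], [v_10], [v_11]
  1-simplices (23): (23 of them)
  2-simplices (12): (12 of them)

Hence C_0 ≅ Z^12, C_1 ≅ Z^23, C_2 ≅ Z^12.

Boundary ∂_1: C_1 → C_0 is given by ∂[p,q] = [q] − [p].
As a 12×23 matrix over Z this has rank 10, with invariant factors (1,1,1,1,1,1,1,1,1,1).

Boundary ∂_2: C_2 → C_1 maps a triangle to the signed sum of its edges. For instance
  ∂[v_0,v_4,v_6] = [v_4,v_6] − [v_0,v_6] + [v_0,v_4],
  ∂[v_0,v_2,v_3] = [v_2,v_3] − [v_0,v_3] + [v_0,v_2].
As a 23×12 matrix over Z this has rank 12, with invariant factors (1,1,1,1,1,1,1,1,1,1,1,2).

From H_k ≅ ker(∂_k) / im(∂_{k+1}) we obtain:

  H_0: rank C_0 − rank ∂_1 = 12 − 10 = 2, and the invariant factors of ∂_1 are all 1, so H_0 ≅ Z^2.
  H_1: rank ker ∂_1 − rank ∂_2 = (23 − 10) − 12 = 1, and ∂_2 has invariant factor 2 > 1, so H_1 ≅ Z ⊕ Z/2Z.
  H_2: rank ker ∂_2 − rank ∂_3 = (12 − 12) − 0 = 0, and there is no ∂_3, so H_2 ≅ 0.

(K is a triangulation of the disjoint union of the circle S^1 and the real projective plane RP^2.)

H_0 ≅ Z^2,  H_1 ≅ Z ⊕ Z/2Z,  H_2 = 0.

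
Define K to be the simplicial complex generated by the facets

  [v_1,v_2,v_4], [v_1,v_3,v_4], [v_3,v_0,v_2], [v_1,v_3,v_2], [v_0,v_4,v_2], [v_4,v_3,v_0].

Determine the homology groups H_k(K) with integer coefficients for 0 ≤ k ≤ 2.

K has 5 vertices, 9 edges, 6 triangles.
rank ∂_0 = 0, rank ∂_1 = 4 ⇒ b_0 = 5 − 0 − 4 = 1; all invariant factors of ∂_1 are 1 so no torsion. So H_0 ≅ Z.
rank ∂_1 = 4, rank ∂_2 = 5 ⇒ b_1 = 9 − 4 − 5 = 0; all invariant factors of ∂_2 are 1 so no torsion. So H_1 ≅ 0.
rank ∂_2 = 5, rank ∂_3 = 0 ⇒ b_2 = 6 − 5 − 0 = 1. So H_2 ≅ Z.

H_0 ≅ Z,  H_1 = 0,  H_2 ≅ Z.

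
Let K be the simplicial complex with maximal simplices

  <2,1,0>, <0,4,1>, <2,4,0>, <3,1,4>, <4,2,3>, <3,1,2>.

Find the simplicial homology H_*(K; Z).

Take the total order 0 < 1 < 2 < 3 < 4 on the vertex set. Then K (dimension 2) consists of the simplices:

  0-simplices (5): [0], [1], [2], [3], [4]
  1-simplices (9): [0,1], [0,2], [0,4], [1,2], [1,3], [1,4], [2,3], [2,4], [3,4]
  2-simplices (6): [0,1,2], [0,1,4], [0,2,4], [1,2,3], [1,3,4], [2,3,4]

giving chain groups C_0 ≅ Z^5, C_1 ≅ Z^9, C_2 ≅ Z^6.

The boundary map ∂_1: C_1 → C_0 maps an edge to its endpoints' difference, ∂[p,q] = q − p. For instance
  ∂[0,1] = [1] − [0].
As a 5×9 matrix over Z this has rank 4, with invariant factors (1,1,1,1).

∂_2: C_2 → C_1 acts by ∂[p,q,r] = [q,r] − [p,r] + [p,q]. For instance
  ∂[2,3,4] = [3,4] − [2,4] + [2,3],
  ∂[0,2,4] = [2,4] − [0,4] + [0,2].
This gives a 9×6 integer matrix of rank 5; reducing to Smith normal form yields diagonal entries (1,1,1,1,1).

From H_k ≅ ker(∂_k) / im(∂_{k+1}) we obtain:

  H_0: rank C_0 − rank ∂_1 = 5 − 4 = 1, and the invariant factors of ∂_1 are all 1, so H_0 = Z.
  H_1: rank ker ∂_1 − rank ∂_2 = (9 − 4) − 5 = 0, and the invariant factors of ∂_2 are all 1, so H_1 = 0.
  H_2: rank ker ∂_2 − rank ∂_3 = (6 − 5) − 0 = 1, and there is no ∂_3, so H_2 = Z.

H_0 = Z,  H_1 = 0,  H_2 = Z.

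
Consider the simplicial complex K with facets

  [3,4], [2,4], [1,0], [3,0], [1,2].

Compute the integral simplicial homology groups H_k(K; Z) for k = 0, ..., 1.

Fix the vertex order 0 < 1 < 2 < 3 < 4 and write every simplex with vertices in increasing order. Then dim K = 1 and the simplices of K are:

  0-simplices (5): [0], [1], [2], [3], [4]
  1-simplices (5): [0,1], [0,3], [1,2], [2,4], [3,4]

Hence C_0 ≅ Z^5, C_1 ≅ Z^5.

∂_1: C_1 → C_0 sends each edge [p,q] (with p < q) to q − p. For instance
  ∂[1,2] = [2] − [1].
As a 5×5 matrix over Z this has rank 4, with invariant factors (1,1,1,1).

Reading off H_k = ker ∂_k / im ∂_{k+1}:

  H_0: rank C_0 − rank ∂_1 = 5 − 4 = 1, and the invariant factors of ∂_1 are all 1, so H_0 = Z.
  H_1: rank ker ∂_1 − rank ∂_2 = (5 − 4) − 0 = 1, and there is no ∂_2, so H_1 = Z.

(K is a triangulation of the circle S^1.)

H_0 = Z,  H_1 = Z.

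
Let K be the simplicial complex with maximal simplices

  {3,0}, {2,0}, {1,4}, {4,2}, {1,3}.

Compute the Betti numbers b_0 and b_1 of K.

b_0 = 1, b_1 = 1.

Order the vertices as 0 < 1 < 2 < 3 < 4. Listing each simplex with vertices in this order, K has dimension 1 with simplices:

  0-simplices (5): [0], [1], [2], [3], [4]
  1-simplices (5): [0,2], [0,3], [1,3], [1,4], [2,4]

Hence C_0 ≅ Z^5, C_1 ≅ Z^5.

∂_1: C_1 → C_0 sends each edge [p,q] (with p < q) to q − p.
As a 5×5 matrix over Z this has rank 4, with invariant factors (1,1,1,1).

Now H_k = ker ∂_k / im ∂_{k+1}, so:

  H_0: rank C_0 − rank ∂_1 = 5 − 4 = 1, and the invariant factors of ∂_1 are all 1, so H_0 ≅ Z.
  H_1: rank ker ∂_1 − rank ∂_2 = (5 − 4) − 0 = 1, and there is no ∂_2, so H_1 ≅ Z.

Hence the Betti numbers are b_0 = 1, b_1 = 1.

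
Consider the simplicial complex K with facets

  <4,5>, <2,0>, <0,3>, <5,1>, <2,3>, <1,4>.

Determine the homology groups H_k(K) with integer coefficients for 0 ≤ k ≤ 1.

Fix the vertex order 0 < 1 < 2 < 3 < 4 < 5 and write every simplex with vertices in increasing order. Then dim K = 1 and the simplices of K are:

  0-simplices (6): [0], [1], [2], [3], [4], [5]
  1-simplices (6): [0,2], [0,3], [1,4], [1,5], [2,3], [4,5]

Hence C_0 ≅ Z^6, C_1 ≅ Z^6.

∂_1: C_1 → C_0 is given by ∂[p,q] = [q] − [p]. For instance
  ∂[4,5] = [5] − [4].
This gives a 6×6 integer matrix of rank 4; reducing to Smith normal form yields diagonal entries (1,1,1,1).

Reading off H_k = ker ∂_k / im ∂_{k+1}:

  H_0: rank C_0 − rank ∂_1 = 6 − 4 = 2, and the invariant factors of ∂_1 are all 1, so H_0 ≅ Z^2.
  H_1: rank ker ∂_1 − rank ∂_2 = (6 − 4) − 0 = 2, and there is no ∂_2, so H_1 ≅ Z^2.

(K is a triangulation of the disjoint union of the circle S^1 and the circle S^1.)

H_0 ≅ Z^2,  H_1 ≅ Z^2.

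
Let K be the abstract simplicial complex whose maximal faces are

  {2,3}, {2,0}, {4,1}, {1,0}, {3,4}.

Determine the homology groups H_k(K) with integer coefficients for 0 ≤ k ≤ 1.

We work with the vertex ordering 0 < 1 < 2 < 3 < 4. The simplices of K, each written with vertices in increasing order, are:

  0-simplices (5): [0], [1], [2], [3], [4]
  1-simplices (5): [0,1], [0,2], [1,4], [2,3], [3,4]

giving chain groups C_0 ≅ Z^5, C_1 ≅ Z^5.

Boundary ∂_1: C_1 → C_0 sends each edge [p,q] (with p < q) to q − p.
The 5×5 boundary matrix has rank 4 and Smith normal form diag(1,1,1,1).

From H_k ≅ ker(∂_k) / im(∂_{k+1}) we obtain:

  H_0: rank C_0 − rank ∂_1 = 5 − 4 = 1, and the invariant factors of ∂_1 are all 1, so H_0 = Z.
  H_1: rank ker ∂_1 − rank ∂_2 = (5 − 4) − 0 = 1, and there is no ∂_2, so H_1 = Z.

As a check, the Euler characteristic is 5 − 5 = 0, which agrees with 1 − 1 = 0.

H_0 ≅ Z,  H_1 ≅ Z.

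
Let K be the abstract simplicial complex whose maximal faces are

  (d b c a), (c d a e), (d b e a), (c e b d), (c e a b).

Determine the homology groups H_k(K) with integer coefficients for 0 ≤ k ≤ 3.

K has 5 vertices, 10 edges, 10 triangles, 5 3-simplices.
rank ∂_0 = 0, rank ∂_1 = 4 ⇒ b_0 = 5 − 0 − 4 = 1; all invariant factors of ∂_1 are 1 so no torsion. So H_0 ≅ Z.
rank ∂_1 = 4, rank ∂_2 = 6 ⇒ b_1 = 10 − 4 − 6 = 0; all invariant factors of ∂_2 are 1 so no torsion. So H_1 ≅ 0.
rank ∂_2 = 6, rank ∂_3 = 4 ⇒ b_2 = 10 − 6 − 4 = 0; all invariant factors of ∂_3 are 1 so no torsion. So H_2 ≅ 0.
rank ∂_3 = 4, rank ∂_4 = 0 ⇒ b_3 = 5 − 4 − 0 = 1. So H_3 ≅ Z.

H_0 ≅ Z,  H_1 = 0,  H_2 = 0,  H_3 ≅ Z.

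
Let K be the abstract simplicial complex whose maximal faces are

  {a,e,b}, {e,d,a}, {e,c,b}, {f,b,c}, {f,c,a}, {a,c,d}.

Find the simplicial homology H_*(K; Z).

K has 6 vertices, 12 edges, 6 triangles.
rank ∂_0 = 0, rank ∂_1 = 5 ⇒ b_0 = 6 − 0 − 5 = 1; all invariant factors of ∂_1 are 1 so no torsion. So H_0 = Z.
rank ∂_1 = 5, rank ∂_2 = 6 ⇒ b_1 = 12 − 5 − 6 = 1; all invariant factors of ∂_2 are 1 so no torsion. So H_1 = Z.
rank ∂_2 = 6, rank ∂_3 = 0 ⇒ b_2 = 6 − 6 − 0 = 0. So H_2 = 0.

H_0 = Z,  H_1 = Z,  H_2 = 0.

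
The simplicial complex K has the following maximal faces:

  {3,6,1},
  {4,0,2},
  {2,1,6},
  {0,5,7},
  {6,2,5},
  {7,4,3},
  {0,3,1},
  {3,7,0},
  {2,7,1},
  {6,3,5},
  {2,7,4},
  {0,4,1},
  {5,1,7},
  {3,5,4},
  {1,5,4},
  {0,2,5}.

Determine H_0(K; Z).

H_0 ≅ Z.

Fix the vertex order 0 < 1 < 2 < 3 < 4 < 5 < 6 < 7 and write every simplex with vertices in increasing order. Then dim K = 2 and the simplices of K are:

  0-simplices (8): [0], [1], [2], [3], [4], [5], [6], [7]
  1-simplices (24): (24 of them)
  2-simplices (16): [0,1,3], [0,1,4], [0,2,4], [0,2,5], [0,3,7], [0,5,7], [1,2,6], [1,2,7], [1,3,6], [1,4,5], [1,5,7], [2,4,7], [2,5,6], [3,4,5], [3,4,7], [3,5,6]

Hence C_0 ≅ Z^8, C_1 ≅ Z^24, C_2 ≅ Z^16.

Boundary ∂_1: C_1 → C_0 is given by ∂[p,q] = [q] − [p]. For instance
  ∂[1,7] = [7] − [1].
The resulting 8×24 matrix has rank 7, and its Smith normal form has invariant factors (1,1,1,1,1,1,1).

The boundary map ∂_2: C_2 → C_1 maps a triangle to the signed sum of its edges. For instance
  ∂[1,5,7] = [5,7] − [1,7] + [1,5],
  ∂[1,2,7] = [2,7] − [1,7] + [1,2].
This gives a 24×16 integer matrix of rank 15; reducing to Smith normal form yields diagonal entries (1,1,1,1,1,1,1,1,1,1,1,1,1,1,1).

Computing H_k = (kernel of ∂_k) / (image of ∂_{k+1}):

  H_0: rank C_0 − rank ∂_1 = 8 − 7 = 1, and the invariant factors of ∂_1 are all 1, so H_0 ≅ Z.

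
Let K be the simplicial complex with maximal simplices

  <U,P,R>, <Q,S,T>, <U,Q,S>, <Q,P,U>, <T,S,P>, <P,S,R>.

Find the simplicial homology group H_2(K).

H_2 = 0.

Order the vertices as P < Q < R < S < T < U. Listing each simplex with vertices in this order, K has dimension 2 with simplices:

  0-simplices (6): P, Q, R, S, T, U
  1-simplices (12): PQ, PR, PS, PT, PU, QS, QT, QU, RS, RU, ST, SU
  2-simplices (6): PQU, PRS, PRU, PST, QST, QSU

giving chain groups C_0 ≅ Z^6, C_1 ≅ Z^12, C_2 ≅ Z^6.

The boundary map ∂_1: C_1 → C_0 maps an edge to its endpoints' difference, ∂[p,q] = q − p.
The 6×12 boundary matrix has rank 5 and Smith normal form diag(1,1,1,1,1).

∂_2: C_2 → C_1 maps a triangle to the signed sum of its edges. For instance
  ∂QST = ST − QT + QS,
  ∂QSU = SU − QU + QS.
As a 12×6 matrix over Z this has rank 6, with invariant factors (1,1,1,1,1,1).

From H_k ≅ ker(∂_k) / im(∂_{k+1}) we obtain:

  H_2: rank ker ∂_2 − rank ∂_3 = (6 − 6) − 0 = 0, and there is no ∂_3, so H_2 ≅ 0.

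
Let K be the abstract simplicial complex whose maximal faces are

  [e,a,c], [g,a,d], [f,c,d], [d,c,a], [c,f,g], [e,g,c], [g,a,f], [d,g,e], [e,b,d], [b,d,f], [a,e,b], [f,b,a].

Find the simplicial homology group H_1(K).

H_1 = Z/2.

We work with the vertex ordering a < b < c < d < e < f < g. The simplices of K, each written with vertices in increasing order, are:

  0-simplices (7): a, b, c, d, e, f, g
  1-simplices (18): ab, ac, ad, ae, af, ag, bd, be, bf, cd, ce, cf, cg, de, df, dg, eg, fg
  2-simplices (12): abe, abf, acd, ace, adg, afg, bde, bdf, cdf, ceg, cfg, deg

Hence C_0 ≅ Z^7, C_1 ≅ Z^18, C_2 ≅ Z^12.

The boundary map ∂_1: C_1 → C_0 maps an edge to its endpoints' difference, ∂[p,q] = q − p. For instance
  ∂eg = g − e.
The resulting 7×18 matrix has rank 6, and its Smith normal form has invariant factors (1,1,1,1,1,1).

∂_2: C_2 → C_1 sends each 2-simplex [p,q,r] to [q,r] − [p,r] + [p,q]. For instance
  ∂ace = ce − ae + ac,
  ∂cfg = fg − cg + cf.
The resulting 18×12 matrix has rank 12, and its Smith normal form has invariant factors (1,1,1,1,1,1,1,1,1,1,1,2).

From H_k ≅ ker(∂_k) / im(∂_{k+1}) we obtain:

  H_1: rank ker ∂_1 − rank ∂_2 = (18 − 6) − 12 = 0, and ∂_2 has invariant factor 2 > 1, so H_1 ≅ Z/2.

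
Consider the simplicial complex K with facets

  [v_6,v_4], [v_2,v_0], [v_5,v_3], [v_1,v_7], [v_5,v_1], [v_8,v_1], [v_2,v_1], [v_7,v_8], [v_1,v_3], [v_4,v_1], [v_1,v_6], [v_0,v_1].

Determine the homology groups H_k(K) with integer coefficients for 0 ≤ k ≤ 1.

H_0 = Z,  H_1 = Z^4.

We work with the vertex ordering v_0 < v_1 < v_2 < v_3 < v_4 < v_5 < v_6 < v_7 < v_8. The simplices of K, each written with vertices in increasing order, are:

  0-simplices (9): [v_0], [v_1], [v_2], [v_3], [v_4], [v_5], [v_6], [v_7], [v_8]
  1-simplices (12): [v_0,v_1], [v_0,v_2], [v_1,v_2], [v_1,v_3], [v_1,v_4], [v_1,v_5], [v_1,v_6], [v_1,v_7], [v_1,v_8], [v_3,v_5], [v_4,v_6], [v_7,v_8]

giving chain groups C_0 ≅ Z^9, C_1 ≅ Z^12.

∂_1: C_1 → C_0 is given by ∂[p,q] = [q] − [p]. For instance
  ∂[v_7,v_8] = [v_8] − [v_7].
As a 9×12 matrix over Z this has rank 8, with invariant factors (1,1,1,1,1,1,1,1).

Computing H_k = (kernel of ∂_k) / (image of ∂_{k+1}):

  H_0: rank C_0 − rank ∂_1 = 9 − 8 = 1, and the invariant factors of ∂_1 are all 1, so H_0 = Z.
  H_1: rank ker ∂_1 − rank ∂_2 = (12 − 8) − 0 = 4, and there is no ∂_2, so H_1 = Z^4.

(K is a triangulation of a wedge of 4 circles.)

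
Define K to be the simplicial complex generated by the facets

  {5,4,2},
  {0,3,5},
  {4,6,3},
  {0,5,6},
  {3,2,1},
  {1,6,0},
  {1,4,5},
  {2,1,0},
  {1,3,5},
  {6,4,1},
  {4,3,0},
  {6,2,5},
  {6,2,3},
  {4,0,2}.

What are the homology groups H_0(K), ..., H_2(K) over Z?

Fix the vertex order 0 < 1 < 2 < 3 < 4 < 5 < 6 and write every simplex with vertices in increasing order. Then dim K = 2 and the simplices of K are:

  0-simplices (7): [0], [1], [2], [3], [4], [5], [6]
  1-simplices (21): [0,1], [0,2], [0,3], [0,4], [0,5], [0,6], [1,2], [1,3], [1,4], [1,5], [1,6], [2,3], [2,4], [2,5], [2,6], [3,4], [3,5], [3,6], [4,5], [4,6], [5,6]
  2-simplices (14): [0,1,2], [0,1,6], [0,2,4], [0,3,4], [0,3,5], [0,5,6], [1,2,3], [1,3,5], [1,4,5], [1,4,6], [2,3,6], [2,4,5], [2,5,6], [3,4,6]

Hence C_0 ≅ Z^7, C_1 ≅ Z^21, C_2 ≅ Z^14.

The boundary map ∂_1: C_1 → C_0 sends each edge [p,q] (with p < q) to q − p. For instance
  ∂[1,4] = [4] − [1].
This gives a 7×21 integer matrix of rank 6; reducing to Smith normal form yields diagonal entries (1,1,1,1,1,1).

The boundary map ∂_2: C_2 → C_1 acts by ∂[p,q,r] = [q,r] − [p,r] + [p,q]. For instance
  ∂[3,4,6] = [4,6] − [3,6] + [3,4],
  ∂[0,1,6] = [1,6] − [0,6] + [0,1].
The resulting 21×14 matrix has rank 13, and its Smith normal form has invariant factors (1,1,1,1,1,1,1,1,1,1,1,1,1).

Computing H_k = (kernel of ∂_k) / (image of ∂_{k+1}):

  H_0: rank C_0 − rank ∂_1 = 7 − 6 = 1, and the invariant factors of ∂_1 are all 1, so H_0 ≅ Z.
  H_1: rank ker ∂_1 − rank ∂_2 = (21 − 6) − 13 = 2, and the invariant factors of ∂_2 are all 1, so H_1 ≅ Z^2.
  H_2: rank ker ∂_2 − rank ∂_3 = (14 − 13) − 0 = 1, and there is no ∂_3, so H_2 ≅ Z.

As a check, the Euler characteristic is 7 − 21 + 14 = 0, which agrees with 1 − 2 + 1 = 0.
(K is a triangulation of the torus T^2.)

H_0 ≅ Z,  H_1 ≅ Z^2,  H_2 ≅ Z.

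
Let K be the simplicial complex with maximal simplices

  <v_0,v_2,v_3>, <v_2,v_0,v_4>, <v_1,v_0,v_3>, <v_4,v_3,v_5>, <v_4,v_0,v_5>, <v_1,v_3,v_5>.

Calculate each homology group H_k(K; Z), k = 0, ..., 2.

H_0 = Z,  H_1 = Z,  H_2 = 0.

Order the vertices as v_0 < v_1 < v_2 < v_3 < v_4 < v_5. Listing each simplex with vertices in this order, K has dimension 2 with simplices:

  0-simplices (6): [v_0], [v_1], [v_2], [v_3], [v_4], [v_5]
  1-simplices (12): [v_0,v_1], [v_0,v_2], [v_0,v_3], [v_0,v_4], [v_0,v_5], [v_1,v_3], [v_1,v_5], [v_2,v_3], [v_2,v_4], [v_3,v_4], [v_3,v_5], [v_4,v_5]
  2-simplices (6): [v_0,v_1,v_3], [v_0,v_2,v_3], [v_0,v_2,v_4], [v_0,v_4,v_5], [v_1,v_3,v_5], [v_3,v_4,v_5]

Hence C_0 ≅ Z^6, C_1 ≅ Z^12, C_2 ≅ Z^6.

The boundary map ∂_1: C_1 → C_0 maps an edge to its endpoints' difference, ∂[p,q] = q − p. For instance
  ∂[v_2,v_4] = [v_4] − [v_2].
The resulting 6×12 matrix has rank 5, and its Smith normal form has invariant factors (1,1,1,1,1).

The boundary map ∂_2: C_2 → C_1 sends each 2-simplex [p,q,r] to [q,r] − [p,r] + [p,q]. For instance
  ∂[v_1,v_3,v_5] = [v_3,v_5] − [v_1,v_5] + [v_1,v_3],
  ∂[v_3,v_4,v_5] = [v_4,v_5] − [v_3,v_5] + [v_3,v_4].
The resulting 12×6 matrix has rank 6, and its Smith normal form has invariant factors (1,1,1,1,1,1).

Now H_k = ker ∂_k / im ∂_{k+1}, so:

  H_0: rank C_0 − rank ∂_1 = 6 − 5 = 1, and the invariant factors of ∂_1 are all 1, so H_0 ≅ Z.
  H_1: rank ker ∂_1 − rank ∂_2 = (12 − 5) − 6 = 1, and the invariant factors of ∂_2 are all 1, so H_1 ≅ Z.
  H_2: rank ker ∂_2 − rank ∂_3 = (6 − 6) − 0 = 0, and there is no ∂_3, so H_2 ≅ 0.

(K is a triangulation of the cylinder S^1 x I.)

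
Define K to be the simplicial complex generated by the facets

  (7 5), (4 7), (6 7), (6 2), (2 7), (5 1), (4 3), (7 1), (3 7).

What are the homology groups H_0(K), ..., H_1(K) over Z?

H_0 ≅ Z,  H_1 ≅ Z^3.

K has 7 vertices, 9 edges.
rank ∂_0 = 0, rank ∂_1 = 6 ⇒ b_0 = 7 − 0 − 6 = 1; all invariant factors of ∂_1 are 1 so no torsion. So H_0 ≅ Z.
rank ∂_1 = 6, rank ∂_2 = 0 ⇒ b_1 = 9 − 6 − 0 = 3. So H_1 ≅ Z^3.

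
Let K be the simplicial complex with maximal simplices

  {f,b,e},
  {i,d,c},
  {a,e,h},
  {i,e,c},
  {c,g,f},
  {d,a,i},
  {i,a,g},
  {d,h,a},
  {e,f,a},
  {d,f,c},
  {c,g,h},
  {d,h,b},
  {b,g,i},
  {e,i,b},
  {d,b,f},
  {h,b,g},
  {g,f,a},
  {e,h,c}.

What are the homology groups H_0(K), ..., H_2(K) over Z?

H_0 ≅ Z,  H_1 ≅ Z^2,  H_2 ≅ Z.

We work with the vertex ordering a < b < c < d < e < f < g < h < i. The simplices of K, each written with vertices in increasing order, are:

  0-simplices (9): a, b, c, d, e, f, g, h, i
  1-simplices (27): ad, ae, af, ag, ah, ai, bd, be, bf, bg, bh, bi, cd, ce, cf, cg, ch, ci, df, dh, di, ef, eh, ei, fg, gh, gi
  2-simplices (18): adh, adi, aef, aeh, afg, agi, bdf, bdh, bef, bei, bgh, bgi, cdf, cdi, ceh, cei, cfg, cgh

giving chain groups C_0 ≅ Z^9, C_1 ≅ Z^27, C_2 ≅ Z^18.

∂_1: C_1 → C_0 sends each edge [p,q] (with p < q) to q − p. For instance
  ∂di = i − d.
As a 9×27 matrix over Z this has rank 8, with invariant factors (1,1,1,1,1,1,1,1).

The boundary map ∂_2: C_2 → C_1 acts by ∂[p,q,r] = [q,r] − [p,r] + [p,q]. For instance
  ∂cei = ei − ci + ce,
  ∂agi = gi − ai + ag.
This gives a 27×18 integer matrix of rank 17; reducing to Smith normal form yields diagonal entries (1,1,1,1,1,1,1,1,1,1,1,1,1,1,1,1,1).

Computing H_k = (kernel of ∂_k) / (image of ∂_{k+1}):

  H_0: rank C_0 − rank ∂_1 = 9 − 8 = 1, and the invariant factors of ∂_1 are all 1, so H_0 ≅ Z.
  H_1: rank ker ∂_1 − rank ∂_2 = (27 − 8) − 17 = 2, and the invariant factors of ∂_2 are all 1, so H_1 ≅ Z^2.
  H_2: rank ker ∂_2 − rank ∂_3 = (18 − 17) − 0 = 1, and there is no ∂_3, so H_2 ≅ Z.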